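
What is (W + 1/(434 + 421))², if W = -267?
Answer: 52113584656/731025 ≈ 71288.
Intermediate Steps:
(W + 1/(434 + 421))² = (-267 + 1/(434 + 421))² = (-267 + 1/855)² = (-228284/855)² = 52113584656/731025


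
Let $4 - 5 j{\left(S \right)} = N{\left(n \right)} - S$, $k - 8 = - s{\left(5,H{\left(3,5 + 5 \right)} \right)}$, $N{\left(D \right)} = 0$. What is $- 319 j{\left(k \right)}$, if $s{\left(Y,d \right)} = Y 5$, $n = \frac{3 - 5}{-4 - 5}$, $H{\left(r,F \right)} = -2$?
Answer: $\frac{4147}{5} \approx 829.4$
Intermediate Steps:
$n = \frac{2}{9}$ ($n = - \frac{2}{-9} = \left(-2\right) \left(- \frac{1}{9}\right) = \frac{2}{9} \approx 0.22222$)
$s{\left(Y,d \right)} = 5 Y$
$k = -17$ ($k = 8 - 5 \cdot 5 = 8 - 25 = -17$)
$j{\left(S \right)} = \frac{4}{5} + \frac{S}{5}$ ($j{\left(S \right)} = \frac{4}{5} - \frac{0 - S}{5} = \frac{4}{5} - \frac{\left(-1\right) S}{5} = \frac{4}{5} + \frac{S}{5}$)
$- 319 j{\left(k \right)} = - 319 \left(\frac{4}{5} + \frac{1}{5} \left(-17\right)\right) = - 319 \left(\frac{4}{5} - \frac{17}{5}\right) = \left(-319\right) \left(- \frac{13}{5}\right) = \frac{4147}{5}$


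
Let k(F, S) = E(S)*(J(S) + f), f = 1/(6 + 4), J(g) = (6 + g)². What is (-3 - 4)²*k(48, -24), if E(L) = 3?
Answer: 476427/10 ≈ 47643.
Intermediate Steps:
f = ⅒ (f = 1/10 = ⅒ ≈ 0.10000)
k(F, S) = 3/10 + 3*(6 + S)² (k(F, S) = 3*((6 + S)² + ⅒) = 3*(⅒ + (6 + S)²) = 3/10 + 3*(6 + S)²)
(-3 - 4)²*k(48, -24) = (-3 - 4)²*(3/10 + 3*(6 - 24)²) = (-7)²*(3/10 + 3*(-18)²) = 49*(3/10 + 3*324) = 49*(3/10 + 972) = 49*(9723/10) = 476427/10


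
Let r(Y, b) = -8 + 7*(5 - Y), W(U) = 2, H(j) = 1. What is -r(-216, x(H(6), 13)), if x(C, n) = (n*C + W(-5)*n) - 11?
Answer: -1539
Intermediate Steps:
x(C, n) = -11 + 2*n + C*n (x(C, n) = (n*C + 2*n) - 11 = (C*n + 2*n) - 11 = (2*n + C*n) - 11 = -11 + 2*n + C*n)
r(Y, b) = 27 - 7*Y (r(Y, b) = -8 + (35 - 7*Y) = 27 - 7*Y)
-r(-216, x(H(6), 13)) = -(27 - 7*(-216)) = -(27 + 1512) = -1*1539 = -1539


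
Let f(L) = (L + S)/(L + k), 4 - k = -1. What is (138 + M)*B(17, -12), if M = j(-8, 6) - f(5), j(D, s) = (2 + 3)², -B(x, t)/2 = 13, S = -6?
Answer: -21203/5 ≈ -4240.6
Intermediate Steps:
B(x, t) = -26 (B(x, t) = -2*13 = -26)
k = 5 (k = 4 - 1*(-1) = 4 + 1 = 5)
j(D, s) = 25 (j(D, s) = 5² = 25)
f(L) = (-6 + L)/(5 + L) (f(L) = (L - 6)/(L + 5) = (-6 + L)/(5 + L))
M = 251/10 (M = 25 - (-6 + 5)/(5 + 5) = 25 - (-1)/10 = 25 - 1*(-⅒) = 25 + ⅒ = 251/10 ≈ 25.100)
(138 + M)*B(17, -12) = (138 + 251/10)*(-26) = (1631/10)*(-26) = -21203/5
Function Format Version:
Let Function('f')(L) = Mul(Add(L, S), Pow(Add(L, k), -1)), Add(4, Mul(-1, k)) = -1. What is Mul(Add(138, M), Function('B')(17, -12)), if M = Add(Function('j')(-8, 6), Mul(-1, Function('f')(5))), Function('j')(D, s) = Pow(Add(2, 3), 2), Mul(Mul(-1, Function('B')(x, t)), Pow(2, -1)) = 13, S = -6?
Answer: Rational(-21203, 5) ≈ -4240.6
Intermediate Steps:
Function('B')(x, t) = -26 (Function('B')(x, t) = Mul(-2, 13) = -26)
k = 5 (k = Add(4, Mul(-1, -1)) = Add(4, 1) = 5)
Function('j')(D, s) = 25 (Function('j')(D, s) = Pow(5, 2) = 25)
Function('f')(L) = Mul(Pow(Add(5, L), -1), Add(-6, L)) (Function('f')(L) = Mul(Add(L, -6), Pow(Add(L, 5), -1)) = Mul(Add(-6, L), Pow(Add(5, L), -1)) = Mul(Pow(Add(5, L), -1), Add(-6, L)))
M = Rational(251, 10) (M = Add(25, Mul(-1, Mul(Pow(Add(5, 5), -1), Add(-6, 5)))) = Add(25, Mul(-1, Mul(Pow(10, -1), -1))) = Add(25, Mul(-1, Mul(Rational(1, 10), -1))) = Add(25, Mul(-1, Rational(-1, 10))) = Add(25, Rational(1, 10)) = Rational(251, 10) ≈ 25.100)
Mul(Add(138, M), Function('B')(17, -12)) = Mul(Add(138, Rational(251, 10)), -26) = Mul(Rational(1631, 10), -26) = Rational(-21203, 5)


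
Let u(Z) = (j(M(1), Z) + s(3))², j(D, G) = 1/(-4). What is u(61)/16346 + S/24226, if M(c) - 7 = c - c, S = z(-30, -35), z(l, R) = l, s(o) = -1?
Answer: -3620215/3167985568 ≈ -0.0011427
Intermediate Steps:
S = -30
M(c) = 7 (M(c) = 7 + (c - c) = 7 + 0 = 7)
j(D, G) = -¼
u(Z) = 25/16 (u(Z) = (-¼ - 1)² = (-5/4)² = 25/16)
u(61)/16346 + S/24226 = (25/16)/16346 - 30/24226 = (25/16)*(1/16346) - 30*1/24226 = 25/261536 - 15/12113 = -3620215/3167985568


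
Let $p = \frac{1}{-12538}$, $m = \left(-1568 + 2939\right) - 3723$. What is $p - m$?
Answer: $\frac{29489375}{12538} \approx 2352.0$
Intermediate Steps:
$m = -2352$ ($m = 1371 - 3723 = -2352$)
$p = - \frac{1}{12538} \approx -7.9758 \cdot 10^{-5}$
$p - m = - \frac{1}{12538} - -2352 = - \frac{1}{12538} + 2352 = \frac{29489375}{12538}$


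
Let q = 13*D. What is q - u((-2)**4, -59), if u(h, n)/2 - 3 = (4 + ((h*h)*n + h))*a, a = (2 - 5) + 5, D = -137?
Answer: 58549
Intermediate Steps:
a = 2 (a = -3 + 5 = 2)
q = -1781 (q = 13*(-137) = -1781)
u(h, n) = 22 + 4*h + 4*n*h**2 (u(h, n) = 6 + 2*((4 + ((h*h)*n + h))*2) = 6 + 2*((4 + (h**2*n + h))*2) = 6 + 2*((4 + (n*h**2 + h))*2) = 6 + 2*((4 + (h + n*h**2))*2) = 6 + 2*((4 + h + n*h**2)*2) = 6 + 2*(8 + 2*h + 2*n*h**2) = 6 + (16 + 4*h + 4*n*h**2) = 22 + 4*h + 4*n*h**2)
q - u((-2)**4, -59) = -1781 - (22 + 4*(-2)**4 + 4*(-59)*((-2)**4)**2) = -1781 - (22 + 4*16 + 4*(-59)*16**2) = -1781 - (22 + 64 + 4*(-59)*256) = -1781 - (22 + 64 - 60416) = -1781 - 1*(-60330) = -1781 + 60330 = 58549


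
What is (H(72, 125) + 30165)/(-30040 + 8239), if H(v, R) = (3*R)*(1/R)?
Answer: -10056/7267 ≈ -1.3838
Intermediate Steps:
H(v, R) = 3 (H(v, R) = (3*R)/R = 3)
(H(72, 125) + 30165)/(-30040 + 8239) = (3 + 30165)/(-30040 + 8239) = 30168/(-21801) = 30168*(-1/21801) = -10056/7267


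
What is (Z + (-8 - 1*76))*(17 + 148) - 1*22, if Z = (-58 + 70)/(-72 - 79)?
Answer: -2098162/151 ≈ -13895.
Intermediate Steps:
Z = -12/151 (Z = 12/(-151) = 12*(-1/151) = -12/151 ≈ -0.079470)
(Z + (-8 - 1*76))*(17 + 148) - 1*22 = (-12/151 + (-8 - 1*76))*(17 + 148) - 1*22 = (-12/151 + (-8 - 76))*165 - 22 = (-12/151 - 84)*165 - 22 = -12696/151*165 - 22 = -2094840/151 - 22 = -2098162/151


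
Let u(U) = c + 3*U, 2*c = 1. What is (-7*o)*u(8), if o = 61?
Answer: -20923/2 ≈ -10462.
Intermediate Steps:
c = 1/2 (c = (1/2)*1 = 1/2 ≈ 0.50000)
u(U) = 1/2 + 3*U
(-7*o)*u(8) = (-7*61)*(1/2 + 3*8) = -427*(1/2 + 24) = -427*49/2 = -20923/2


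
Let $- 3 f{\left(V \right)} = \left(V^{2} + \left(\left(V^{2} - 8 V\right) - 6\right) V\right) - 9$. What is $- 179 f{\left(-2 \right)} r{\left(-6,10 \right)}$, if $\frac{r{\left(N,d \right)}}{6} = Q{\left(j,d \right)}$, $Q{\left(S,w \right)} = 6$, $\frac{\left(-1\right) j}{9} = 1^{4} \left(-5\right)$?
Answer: $-70884$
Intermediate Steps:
$j = 45$ ($j = - 9 \cdot 1^{4} \left(-5\right) = - 9 \cdot 1 \left(-5\right) = \left(-9\right) \left(-5\right) = 45$)
$r{\left(N,d \right)} = 36$ ($r{\left(N,d \right)} = 6 \cdot 6 = 36$)
$f{\left(V \right)} = 3 - \frac{V^{2}}{3} - \frac{V \left(-6 + V^{2} - 8 V\right)}{3}$ ($f{\left(V \right)} = - \frac{\left(V^{2} + \left(\left(V^{2} - 8 V\right) - 6\right) V\right) - 9}{3} = - \frac{\left(V^{2} + \left(-6 + V^{2} - 8 V\right) V\right) - 9}{3} = - \frac{\left(V^{2} + V \left(-6 + V^{2} - 8 V\right)\right) - 9}{3} = - \frac{-9 + V^{2} + V \left(-6 + V^{2} - 8 V\right)}{3} = 3 - \frac{V^{2}}{3} - \frac{V \left(-6 + V^{2} - 8 V\right)}{3}$)
$- 179 f{\left(-2 \right)} r{\left(-6,10 \right)} = - 179 \left(3 + 2 \left(-2\right) - \frac{\left(-2\right)^{3}}{3} + \frac{7 \left(-2\right)^{2}}{3}\right) 36 = - 179 \left(3 - 4 - - \frac{8}{3} + \frac{7}{3} \cdot 4\right) 36 = - 179 \left(3 - 4 + \frac{8}{3} + \frac{28}{3}\right) 36 = \left(-179\right) 11 \cdot 36 = \left(-1969\right) 36 = -70884$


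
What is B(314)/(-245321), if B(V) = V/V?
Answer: -1/245321 ≈ -4.0763e-6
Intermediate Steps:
B(V) = 1
B(314)/(-245321) = 1/(-245321) = 1*(-1/245321) = -1/245321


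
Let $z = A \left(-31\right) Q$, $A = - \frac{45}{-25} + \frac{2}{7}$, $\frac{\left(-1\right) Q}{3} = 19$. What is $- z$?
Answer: $- \frac{128991}{35} \approx -3685.5$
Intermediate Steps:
$Q = -57$ ($Q = \left(-3\right) 19 = -57$)
$A = \frac{73}{35}$ ($A = \left(-45\right) \left(- \frac{1}{25}\right) + 2 \cdot \frac{1}{7} = \frac{9}{5} + \frac{2}{7} = \frac{73}{35} \approx 2.0857$)
$z = \frac{128991}{35}$ ($z = \frac{73}{35} \left(-31\right) \left(-57\right) = \left(- \frac{2263}{35}\right) \left(-57\right) = \frac{128991}{35} \approx 3685.5$)
$- z = \left(-1\right) \frac{128991}{35} = - \frac{128991}{35}$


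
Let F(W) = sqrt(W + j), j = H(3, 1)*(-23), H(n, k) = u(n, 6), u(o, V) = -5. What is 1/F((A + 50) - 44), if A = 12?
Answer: sqrt(133)/133 ≈ 0.086711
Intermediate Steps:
H(n, k) = -5
j = 115 (j = -5*(-23) = 115)
F(W) = sqrt(115 + W) (F(W) = sqrt(W + 115) = sqrt(115 + W))
1/F((A + 50) - 44) = 1/(sqrt(115 + ((12 + 50) - 44))) = 1/(sqrt(115 + (62 - 44))) = 1/(sqrt(115 + 18)) = 1/(sqrt(133)) = sqrt(133)/133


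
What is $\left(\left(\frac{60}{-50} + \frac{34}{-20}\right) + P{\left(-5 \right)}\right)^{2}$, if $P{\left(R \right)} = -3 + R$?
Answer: $\frac{11881}{100} \approx 118.81$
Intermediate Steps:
$\left(\left(\frac{60}{-50} + \frac{34}{-20}\right) + P{\left(-5 \right)}\right)^{2} = \left(\left(\frac{60}{-50} + \frac{34}{-20}\right) - 8\right)^{2} = \left(\left(60 \left(- \frac{1}{50}\right) + 34 \left(- \frac{1}{20}\right)\right) - 8\right)^{2} = \left(\left(- \frac{6}{5} - \frac{17}{10}\right) - 8\right)^{2} = \left(- \frac{29}{10} - 8\right)^{2} = \left(- \frac{109}{10}\right)^{2} = \frac{11881}{100}$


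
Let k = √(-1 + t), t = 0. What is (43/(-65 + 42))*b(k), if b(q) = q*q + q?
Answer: 43/23 - 43*I/23 ≈ 1.8696 - 1.8696*I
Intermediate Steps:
k = I (k = √(-1 + 0) = √(-1) = I ≈ 1.0*I)
b(q) = q + q² (b(q) = q² + q = q + q²)
(43/(-65 + 42))*b(k) = (43/(-65 + 42))*(I*(1 + I)) = (43/(-23))*(I*(1 + I)) = (43*(-1/23))*(I*(1 + I)) = -43*I*(1 + I)/23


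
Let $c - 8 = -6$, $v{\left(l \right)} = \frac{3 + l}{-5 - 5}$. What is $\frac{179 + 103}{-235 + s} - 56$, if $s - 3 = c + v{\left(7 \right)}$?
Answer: $- \frac{4406}{77} \approx -57.221$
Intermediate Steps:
$v{\left(l \right)} = - \frac{3}{10} - \frac{l}{10}$ ($v{\left(l \right)} = \frac{3 + l}{-10} = \left(3 + l\right) \left(- \frac{1}{10}\right) = - \frac{3}{10} - \frac{l}{10}$)
$c = 2$ ($c = 8 - 6 = 2$)
$s = 4$ ($s = 3 + \left(2 - 1\right) = 3 + 1 = 4$)
$\frac{179 + 103}{-235 + s} - 56 = \frac{179 + 103}{-235 + 4} - 56 = \frac{282}{-231} - 56 = 282 \left(- \frac{1}{231}\right) - 56 = - \frac{94}{77} - 56 = - \frac{4406}{77}$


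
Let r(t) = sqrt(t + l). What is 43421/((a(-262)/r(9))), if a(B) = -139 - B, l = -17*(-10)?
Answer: 43421*sqrt(179)/123 ≈ 4723.0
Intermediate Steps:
l = 170
r(t) = sqrt(170 + t) (r(t) = sqrt(t + 170) = sqrt(170 + t))
43421/((a(-262)/r(9))) = 43421/(((-139 - 1*(-262))/(sqrt(170 + 9)))) = 43421/(((-139 + 262)/(sqrt(179)))) = 43421/((123*(sqrt(179)/179))) = 43421/((123*sqrt(179)/179)) = 43421*(sqrt(179)/123) = 43421*sqrt(179)/123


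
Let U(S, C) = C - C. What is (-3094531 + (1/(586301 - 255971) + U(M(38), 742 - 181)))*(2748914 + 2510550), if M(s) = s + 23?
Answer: -384022177764329804/23595 ≈ -1.6276e+13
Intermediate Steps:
M(s) = 23 + s
U(S, C) = 0
(-3094531 + (1/(586301 - 255971) + U(M(38), 742 - 181)))*(2748914 + 2510550) = (-3094531 + (1/(586301 - 255971) + 0))*(2748914 + 2510550) = (-3094531 + (1/330330 + 0))*5259464 = (-3094531 + 1/330330)*5259464 = -1022216425229/330330*5259464 = -384022177764329804/23595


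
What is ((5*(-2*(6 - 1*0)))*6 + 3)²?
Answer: 127449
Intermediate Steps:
((5*(-2*(6 - 1*0)))*6 + 3)² = ((5*(-2*(6 + 0)))*6 + 3)² = ((5*(-2*6))*6 + 3)² = ((5*(-12))*6 + 3)² = (-60*6 + 3)² = (-360 + 3)² = (-357)² = 127449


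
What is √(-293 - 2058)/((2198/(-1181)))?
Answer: -1181*I*√2351/2198 ≈ -26.052*I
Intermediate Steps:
√(-293 - 2058)/((2198/(-1181))) = √(-2351)/((2198*(-1/1181))) = (I*√2351)/(-2198/1181) = (I*√2351)*(-1181/2198) = -1181*I*√2351/2198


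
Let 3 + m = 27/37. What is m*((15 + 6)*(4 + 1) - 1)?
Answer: -8736/37 ≈ -236.11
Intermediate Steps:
m = -84/37 (m = -3 + 27/37 = -84/37 ≈ -2.2703)
m*((15 + 6)*(4 + 1) - 1) = -84*((15 + 6)*(4 + 1) - 1)/37 = -84*(21*5 - 1)/37 = -84*(105 - 1)/37 = -84/37*104 = -8736/37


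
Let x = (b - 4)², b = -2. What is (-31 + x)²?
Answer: 25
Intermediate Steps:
x = 36 (x = (-2 - 4)² = (-6)² = 36)
(-31 + x)² = (-31 + 36)² = 5² = 25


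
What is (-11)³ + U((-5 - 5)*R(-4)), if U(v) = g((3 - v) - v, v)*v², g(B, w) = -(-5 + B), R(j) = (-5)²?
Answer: -31126331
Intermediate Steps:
R(j) = 25
g(B, w) = 5 - B
U(v) = v²*(2 + 2*v) (U(v) = (5 - ((3 - v) - v))*v² = (5 - (3 - 2*v))*v² = (5 + (-3 + 2*v))*v² = (2 + 2*v)*v² = v²*(2 + 2*v))
(-11)³ + U((-5 - 5)*R(-4)) = (-11)³ + 2*((-5 - 5)*25)²*(1 + (-5 - 5)*25) = -1331 + 2*(-10*25)²*(1 - 10*25) = -1331 + 2*(-250)²*(1 - 250) = -1331 + 2*62500*(-249) = -1331 - 31125000 = -31126331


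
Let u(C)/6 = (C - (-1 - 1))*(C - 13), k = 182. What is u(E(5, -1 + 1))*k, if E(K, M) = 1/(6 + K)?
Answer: -3566472/121 ≈ -29475.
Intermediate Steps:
u(C) = 6*(-13 + C)*(2 + C) (u(C) = 6*((C - (-1 - 1))*(C - 13)) = 6*((C - 1*(-2))*(-13 + C)) = 6*((C + 2)*(-13 + C)) = 6*((2 + C)*(-13 + C)) = 6*((-13 + C)*(2 + C)) = 6*(-13 + C)*(2 + C))
u(E(5, -1 + 1))*k = (-156 - 66/(6 + 5) + 6*(1/(6 + 5))**2)*182 = (-156 - 66/11 + 6*(1/11)**2)*182 = (-156 - 66*1/11 + 6*(1/11)**2)*182 = (-156 - 6 + 6*(1/121))*182 = (-156 - 6 + 6/121)*182 = -19596/121*182 = -3566472/121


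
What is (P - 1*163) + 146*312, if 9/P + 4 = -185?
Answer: 953168/21 ≈ 45389.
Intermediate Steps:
P = -1/21 (P = 9/(-4 - 185) = 9/(-189) = 9*(-1/189) = -1/21 ≈ -0.047619)
(P - 1*163) + 146*312 = (-1/21 - 1*163) + 146*312 = (-1/21 - 163) + 45552 = -3424/21 + 45552 = 953168/21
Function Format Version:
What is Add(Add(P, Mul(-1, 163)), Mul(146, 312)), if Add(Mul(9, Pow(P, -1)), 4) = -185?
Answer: Rational(953168, 21) ≈ 45389.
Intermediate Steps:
P = Rational(-1, 21) (P = Mul(9, Pow(Add(-4, -185), -1)) = Mul(9, Pow(-189, -1)) = Mul(9, Rational(-1, 189)) = Rational(-1, 21) ≈ -0.047619)
Add(Add(P, Mul(-1, 163)), Mul(146, 312)) = Add(Add(Rational(-1, 21), Mul(-1, 163)), Mul(146, 312)) = Add(Add(Rational(-1, 21), -163), 45552) = Add(Rational(-3424, 21), 45552) = Rational(953168, 21)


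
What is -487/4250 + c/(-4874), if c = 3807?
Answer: -4638347/5178625 ≈ -0.89567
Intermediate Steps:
-487/4250 + c/(-4874) = -487/4250 + 3807/(-4874) = -487*1/4250 + 3807*(-1/4874) = -487/4250 - 3807/4874 = -4638347/5178625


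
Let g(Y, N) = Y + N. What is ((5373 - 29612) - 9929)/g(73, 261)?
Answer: -17084/167 ≈ -102.30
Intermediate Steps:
g(Y, N) = N + Y
((5373 - 29612) - 9929)/g(73, 261) = ((5373 - 29612) - 9929)/(261 + 73) = (-24239 - 9929)/334 = -34168*1/334 = -17084/167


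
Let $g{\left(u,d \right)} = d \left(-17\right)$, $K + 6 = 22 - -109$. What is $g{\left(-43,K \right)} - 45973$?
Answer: $-48098$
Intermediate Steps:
$K = 125$ ($K = -6 + \left(22 - -109\right) = -6 + \left(22 + 109\right) = -6 + 131 = 125$)
$g{\left(u,d \right)} = - 17 d$
$g{\left(-43,K \right)} - 45973 = \left(-17\right) 125 - 45973 = -2125 - 45973 = -48098$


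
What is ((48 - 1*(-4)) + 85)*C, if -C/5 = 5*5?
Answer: -17125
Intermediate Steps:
C = -125 (C = -25*5 = -5*25 = -125)
((48 - 1*(-4)) + 85)*C = ((48 - 1*(-4)) + 85)*(-125) = ((48 + 4) + 85)*(-125) = (52 + 85)*(-125) = 137*(-125) = -17125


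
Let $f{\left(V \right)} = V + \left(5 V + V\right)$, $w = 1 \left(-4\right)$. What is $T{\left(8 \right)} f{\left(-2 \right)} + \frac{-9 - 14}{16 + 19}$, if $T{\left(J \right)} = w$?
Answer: $\frac{1937}{35} \approx 55.343$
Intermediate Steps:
$w = -4$
$T{\left(J \right)} = -4$
$f{\left(V \right)} = 7 V$ ($f{\left(V \right)} = V + 6 V = 7 V$)
$T{\left(8 \right)} f{\left(-2 \right)} + \frac{-9 - 14}{16 + 19} = - 4 \cdot 7 \left(-2\right) + \frac{-9 - 14}{16 + 19} = \left(-4\right) \left(-14\right) - \frac{23}{35} = 56 - \frac{23}{35} = \frac{1937}{35}$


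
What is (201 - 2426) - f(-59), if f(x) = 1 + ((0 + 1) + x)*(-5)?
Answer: -2516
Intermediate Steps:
f(x) = -4 - 5*x (f(x) = 1 + (1 + x)*(-5) = 1 + (-5 - 5*x) = -4 - 5*x)
(201 - 2426) - f(-59) = (201 - 2426) - (-4 - 5*(-59)) = -2225 - (-4 + 295) = -2225 - 1*291 = -2225 - 291 = -2516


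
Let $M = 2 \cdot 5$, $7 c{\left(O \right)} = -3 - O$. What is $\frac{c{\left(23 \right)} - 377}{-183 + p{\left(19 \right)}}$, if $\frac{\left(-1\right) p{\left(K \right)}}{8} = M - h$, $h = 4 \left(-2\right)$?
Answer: $\frac{2665}{2289} \approx 1.1643$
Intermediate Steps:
$c{\left(O \right)} = - \frac{3}{7} - \frac{O}{7}$ ($c{\left(O \right)} = \frac{-3 - O}{7} = - \frac{3}{7} - \frac{O}{7}$)
$M = 10$
$h = -8$
$p{\left(K \right)} = -144$ ($p{\left(K \right)} = - 8 \left(10 - -8\right) = - 8 \left(10 + 8\right) = \left(-8\right) 18 = -144$)
$\frac{c{\left(23 \right)} - 377}{-183 + p{\left(19 \right)}} = \frac{\left(- \frac{3}{7} - \frac{23}{7}\right) - 377}{-183 - 144} = \frac{\left(- \frac{3}{7} - \frac{23}{7}\right) - 377}{-327} = \left(- \frac{26}{7} - 377\right) \left(- \frac{1}{327}\right) = \left(- \frac{2665}{7}\right) \left(- \frac{1}{327}\right) = \frac{2665}{2289}$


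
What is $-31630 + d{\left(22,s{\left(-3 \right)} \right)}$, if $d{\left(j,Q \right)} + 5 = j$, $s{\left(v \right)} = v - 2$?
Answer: $-31613$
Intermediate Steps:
$s{\left(v \right)} = -2 + v$ ($s{\left(v \right)} = v - 2 = -2 + v$)
$d{\left(j,Q \right)} = -5 + j$
$-31630 + d{\left(22,s{\left(-3 \right)} \right)} = -31630 + \left(-5 + 22\right) = -31630 + 17 = -31613$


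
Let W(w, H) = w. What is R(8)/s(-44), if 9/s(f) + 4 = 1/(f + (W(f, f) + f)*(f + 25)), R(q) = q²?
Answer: -104176/3663 ≈ -28.440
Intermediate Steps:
s(f) = 9/(-4 + 1/(f + 2*f*(25 + f))) (s(f) = 9/(-4 + 1/(f + (f + f)*(f + 25))) = 9/(-4 + 1/(f + (2*f)*(25 + f))) = 9/(-4 + 1/(f + 2*f*(25 + f))))
R(8)/s(-44) = 8²/((9*(-44)*(-51 - 2*(-44))/(-1 + 8*(-44)² + 204*(-44)))) = 64/((9*(-44)*(-51 + 88)/(-1 + 8*1936 - 8976))) = 64/((9*(-44)*37/(-1 + 15488 - 8976))) = 64/((9*(-44)*37/6511)) = 64/((9*(-44)*(1/6511)*37)) = 64/(-14652/6511) = 64*(-6511/14652) = -104176/3663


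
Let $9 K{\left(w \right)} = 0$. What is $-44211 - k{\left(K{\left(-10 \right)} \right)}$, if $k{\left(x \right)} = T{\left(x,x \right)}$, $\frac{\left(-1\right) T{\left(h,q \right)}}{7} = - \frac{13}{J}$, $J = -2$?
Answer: $- \frac{88331}{2} \approx -44166.0$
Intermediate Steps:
$K{\left(w \right)} = 0$ ($K{\left(w \right)} = \frac{1}{9} \cdot 0 = 0$)
$T{\left(h,q \right)} = - \frac{91}{2}$ ($T{\left(h,q \right)} = - 7 \left(- \frac{13}{-2}\right) = - 7 \left(\left(-13\right) \left(- \frac{1}{2}\right)\right) = \left(-7\right) \frac{13}{2} = - \frac{91}{2}$)
$k{\left(x \right)} = - \frac{91}{2}$
$-44211 - k{\left(K{\left(-10 \right)} \right)} = -44211 - - \frac{91}{2} = -44211 + \frac{91}{2} = - \frac{88331}{2}$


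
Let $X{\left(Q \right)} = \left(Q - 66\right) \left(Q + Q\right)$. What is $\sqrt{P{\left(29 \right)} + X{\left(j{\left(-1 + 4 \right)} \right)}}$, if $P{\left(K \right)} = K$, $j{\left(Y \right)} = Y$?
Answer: $i \sqrt{349} \approx 18.682 i$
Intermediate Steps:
$X{\left(Q \right)} = 2 Q \left(-66 + Q\right)$ ($X{\left(Q \right)} = \left(-66 + Q\right) 2 Q = 2 Q \left(-66 + Q\right)$)
$\sqrt{P{\left(29 \right)} + X{\left(j{\left(-1 + 4 \right)} \right)}} = \sqrt{29 + 2 \left(-1 + 4\right) \left(-66 + \left(-1 + 4\right)\right)} = \sqrt{29 + 2 \cdot 3 \left(-66 + 3\right)} = \sqrt{29 + 2 \cdot 3 \left(-63\right)} = \sqrt{29 - 378} = \sqrt{-349} = i \sqrt{349}$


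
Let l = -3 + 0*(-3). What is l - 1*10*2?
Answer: -23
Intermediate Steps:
l = -3 (l = -3 + 0 = -3)
l - 1*10*2 = -3 - 1*10*2 = -3 - 10*2 = -3 - 20 = -23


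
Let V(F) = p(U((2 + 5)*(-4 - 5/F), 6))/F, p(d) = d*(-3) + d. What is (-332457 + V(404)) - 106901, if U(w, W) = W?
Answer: -44375161/101 ≈ -4.3936e+5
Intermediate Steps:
p(d) = -2*d (p(d) = -3*d + d = -2*d)
V(F) = -12/F (V(F) = (-2*6)/F = -12/F)
(-332457 + V(404)) - 106901 = (-332457 - 12/404) - 106901 = (-332457 - 12*1/404) - 106901 = (-332457 - 3/101) - 106901 = -33578160/101 - 106901 = -44375161/101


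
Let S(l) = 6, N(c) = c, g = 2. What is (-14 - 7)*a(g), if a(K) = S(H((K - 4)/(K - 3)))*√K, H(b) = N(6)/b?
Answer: -126*√2 ≈ -178.19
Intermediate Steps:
H(b) = 6/b
a(K) = 6*√K
(-14 - 7)*a(g) = (-14 - 7)*(6*√2) = -126*√2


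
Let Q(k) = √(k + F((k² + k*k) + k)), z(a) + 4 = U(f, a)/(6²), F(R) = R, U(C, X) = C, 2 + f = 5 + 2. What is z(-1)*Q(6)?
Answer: -139*√21/18 ≈ -35.388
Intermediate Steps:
f = 5 (f = -2 + (5 + 2) = -2 + 7 = 5)
z(a) = -139/36 (z(a) = -4 + 5/(6²) = -4 + 5/36 = -139/36)
Q(k) = √(2*k + 2*k²) (Q(k) = √(k + ((k² + k*k) + k)) = √(k + ((k² + k²) + k)) = √(k + (2*k² + k)) = √(k + (k + 2*k²)) = √(2*k + 2*k²))
z(-1)*Q(6) = -139*√2*√(6*(1 + 6))/36 = -139*√2*√(6*7)/36 = -139*√2*√42/36 = -139*√21/18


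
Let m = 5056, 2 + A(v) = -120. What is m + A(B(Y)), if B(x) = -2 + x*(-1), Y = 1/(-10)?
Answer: 4934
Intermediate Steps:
Y = -⅒ ≈ -0.10000
B(x) = -2 - x
A(v) = -122 (A(v) = -2 - 120 = -122)
m + A(B(Y)) = 5056 - 122 = 4934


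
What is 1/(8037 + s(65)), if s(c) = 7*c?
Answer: 1/8492 ≈ 0.00011776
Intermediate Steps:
1/(8037 + s(65)) = 1/(8037 + 7*65) = 1/(8037 + 455) = 1/8492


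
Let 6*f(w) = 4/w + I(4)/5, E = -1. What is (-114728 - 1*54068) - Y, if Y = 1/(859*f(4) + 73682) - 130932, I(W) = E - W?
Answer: -2789895249/73682 ≈ -37864.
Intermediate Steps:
I(W) = -1 - W
f(w) = -1/6 + 2/(3*w) (f(w) = (4/w + (-1 - 1*4)/5)/6 = (4/w + (-1 - 4)*(1/5))/6 = (4/w - 5*1/5)/6 = (4/w - 1)/6 = (-1 + 4/w)/6 = -1/6 + 2/(3*w))
Y = -9647331623/73682 (Y = 1/(859*((1/6)*(4 - 1*4)/4) + 73682) - 130932 = 1/(859*((1/6)*(1/4)*(4 - 4)) + 73682) - 130932 = 1/(859*((1/6)*(1/4)*0) + 73682) - 130932 = 1/(859*0 + 73682) - 130932 = 1/(0 + 73682) - 130932 = 1/73682 - 130932 = -9647331623/73682 ≈ -1.3093e+5)
(-114728 - 1*54068) - Y = (-114728 - 1*54068) - 1*(-9647331623/73682) = (-114728 - 54068) + 9647331623/73682 = -168796 + 9647331623/73682 = -2789895249/73682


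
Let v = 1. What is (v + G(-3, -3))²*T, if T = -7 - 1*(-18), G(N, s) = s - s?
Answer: 11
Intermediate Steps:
G(N, s) = 0
T = 11 (T = -7 + 18 = 11)
(v + G(-3, -3))²*T = (1 + 0)²*11 = 1²*11 = 1*11 = 11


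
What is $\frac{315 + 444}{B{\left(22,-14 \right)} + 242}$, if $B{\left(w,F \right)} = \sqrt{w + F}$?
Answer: $\frac{91839}{29278} - \frac{759 \sqrt{2}}{29278} \approx 3.1001$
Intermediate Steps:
$B{\left(w,F \right)} = \sqrt{F + w}$
$\frac{315 + 444}{B{\left(22,-14 \right)} + 242} = \frac{315 + 444}{\sqrt{-14 + 22} + 242} = \frac{759}{\sqrt{8} + 242} = \frac{759}{2 \sqrt{2} + 242} = \frac{759}{242 + 2 \sqrt{2}}$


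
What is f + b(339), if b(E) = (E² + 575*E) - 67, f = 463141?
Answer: 772920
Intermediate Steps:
b(E) = -67 + E² + 575*E
f + b(339) = 463141 + (-67 + 339² + 575*339) = 463141 + (-67 + 114921 + 194925) = 463141 + 309779 = 772920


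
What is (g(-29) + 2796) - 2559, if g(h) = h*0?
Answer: 237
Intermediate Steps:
g(h) = 0
(g(-29) + 2796) - 2559 = (0 + 2796) - 2559 = 2796 - 2559 = 237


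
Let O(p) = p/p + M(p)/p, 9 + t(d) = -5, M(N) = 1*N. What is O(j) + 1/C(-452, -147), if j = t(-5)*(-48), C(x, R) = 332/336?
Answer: 250/83 ≈ 3.0120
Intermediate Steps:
M(N) = N
t(d) = -14 (t(d) = -9 - 5 = -14)
C(x, R) = 83/84 (C(x, R) = 332*(1/336) = 83/84)
j = 672 (j = -14*(-48) = 672)
O(p) = 2 (O(p) = p/p + p/p = 1 + 1 = 2)
O(j) + 1/C(-452, -147) = 2 + 1/(83/84) = 2 + 84/83 = 250/83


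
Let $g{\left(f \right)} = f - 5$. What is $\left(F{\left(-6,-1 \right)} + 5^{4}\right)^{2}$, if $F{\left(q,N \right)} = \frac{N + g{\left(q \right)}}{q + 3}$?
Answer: $395641$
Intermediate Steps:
$g{\left(f \right)} = -5 + f$
$F{\left(q,N \right)} = \frac{-5 + N + q}{3 + q}$ ($F{\left(q,N \right)} = \frac{N + \left(-5 + q\right)}{q + 3} = \frac{-5 + N + q}{3 + q}$)
$\left(F{\left(-6,-1 \right)} + 5^{4}\right)^{2} = \left(\frac{-5 - 1 - 6}{3 - 6} + 5^{4}\right)^{2} = \left(\frac{1}{-3} \left(-12\right) + 625\right)^{2} = \left(\left(- \frac{1}{3}\right) \left(-12\right) + 625\right)^{2} = \left(4 + 625\right)^{2} = 629^{2} = 395641$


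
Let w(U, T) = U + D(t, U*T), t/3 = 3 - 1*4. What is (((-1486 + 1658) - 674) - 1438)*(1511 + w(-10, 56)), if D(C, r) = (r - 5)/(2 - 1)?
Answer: -1815840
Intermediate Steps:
t = -3 (t = 3*(3 - 1*4) = 3*(3 - 4) = 3*(-1) = -3)
D(C, r) = -5 + r (D(C, r) = (-5 + r)/1 = (-5 + r)*1 = -5 + r)
w(U, T) = -5 + U + T*U (w(U, T) = U + (-5 + U*T) = U + (-5 + T*U) = -5 + U + T*U)
(((-1486 + 1658) - 674) - 1438)*(1511 + w(-10, 56)) = (((-1486 + 1658) - 674) - 1438)*(1511 + (-5 - 10 + 56*(-10))) = ((172 - 674) - 1438)*(1511 + (-5 - 10 - 560)) = (-502 - 1438)*(1511 - 575) = -1940*936 = -1815840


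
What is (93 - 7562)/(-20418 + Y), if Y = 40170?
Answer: -7469/19752 ≈ -0.37814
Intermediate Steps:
(93 - 7562)/(-20418 + Y) = (93 - 7562)/(-20418 + 40170) = -7469/19752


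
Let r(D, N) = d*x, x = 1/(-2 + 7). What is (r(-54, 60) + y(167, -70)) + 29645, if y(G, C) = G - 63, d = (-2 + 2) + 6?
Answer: 148751/5 ≈ 29750.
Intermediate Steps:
d = 6 (d = 0 + 6 = 6)
x = 1/5 ≈ 0.20000
y(G, C) = -63 + G
r(D, N) = 6/5 (r(D, N) = 6*(1/5) = 6/5)
(r(-54, 60) + y(167, -70)) + 29645 = (6/5 + (-63 + 167)) + 29645 = (6/5 + 104) + 29645 = 526/5 + 29645 = 148751/5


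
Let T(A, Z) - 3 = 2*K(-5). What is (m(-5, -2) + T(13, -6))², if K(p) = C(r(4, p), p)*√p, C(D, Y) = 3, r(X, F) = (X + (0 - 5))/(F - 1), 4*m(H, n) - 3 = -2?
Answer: -2711/16 + 39*I*√5 ≈ -169.44 + 87.207*I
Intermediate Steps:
m(H, n) = ¼ (m(H, n) = ¾ + (¼)*(-2) = ¾ - ½ = ¼)
r(X, F) = (-5 + X)/(-1 + F) (r(X, F) = (X - 5)/(-1 + F) = (-5 + X)/(-1 + F))
K(p) = 3*√p
T(A, Z) = 3 + 6*I*√5 (T(A, Z) = 3 + 2*(3*√(-5)) = 3 + 2*(3*(I*√5)) = 3 + 2*(3*I*√5) = 3 + 6*I*√5)
(m(-5, -2) + T(13, -6))² = (¼ + (3 + 6*I*√5))² = (13/4 + 6*I*√5)²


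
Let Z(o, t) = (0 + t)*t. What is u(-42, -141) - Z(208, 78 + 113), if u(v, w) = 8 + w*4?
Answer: -37037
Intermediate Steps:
Z(o, t) = t**2 (Z(o, t) = t*t = t**2)
u(v, w) = 8 + 4*w
u(-42, -141) - Z(208, 78 + 113) = (8 + 4*(-141)) - (78 + 113)**2 = (8 - 564) - 1*191**2 = -556 - 1*36481 = -556 - 36481 = -37037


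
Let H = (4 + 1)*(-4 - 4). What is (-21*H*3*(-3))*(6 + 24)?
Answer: -226800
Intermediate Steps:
H = -40 (H = 5*(-8) = -40)
(-21*H*3*(-3))*(6 + 24) = (-21*(-40*3)*(-3))*(6 + 24) = -(-2520)*(-3)*30 = -21*360*30 = -7560*30 = -226800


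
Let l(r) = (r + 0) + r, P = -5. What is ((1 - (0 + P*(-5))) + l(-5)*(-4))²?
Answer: 256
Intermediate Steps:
l(r) = 2*r (l(r) = r + r = 2*r)
((1 - (0 + P*(-5))) + l(-5)*(-4))² = ((1 - (0 - 5*(-5))) + (2*(-5))*(-4))² = ((1 - (0 + 25)) - 10*(-4))² = ((1 - 1*25) + 40)² = ((1 - 25) + 40)² = (-24 + 40)² = 16² = 256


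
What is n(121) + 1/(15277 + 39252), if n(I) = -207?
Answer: -11287502/54529 ≈ -207.00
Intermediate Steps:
n(121) + 1/(15277 + 39252) = -207 + 1/(15277 + 39252) = -207 + 1/54529 = -11287502/54529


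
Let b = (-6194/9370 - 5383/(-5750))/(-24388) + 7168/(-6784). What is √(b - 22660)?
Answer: I*√10990036602869621543167569830/696401169100 ≈ 150.54*I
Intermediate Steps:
b = -7358279595013/6964011691000 (b = (-6194*1/9370 - 5383*(-1/5750))*(-1/24388) + 7168*(-1/6784) = (-3097/4685 + 5383/5750)*(-1/24388) - 56/53 = (1482321/5387750)*(-1/24388) - 56/53 = -1482321/131396447000 - 56/53 = -7358279595013/6964011691000 ≈ -1.0566)
√(b - 22660) = √(-7358279595013/6964011691000 - 22660) = √(-157811863197655013/6964011691000) = I*√10990036602869621543167569830/696401169100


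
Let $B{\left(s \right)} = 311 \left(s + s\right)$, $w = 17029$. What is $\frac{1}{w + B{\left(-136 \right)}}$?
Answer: $- \frac{1}{67563} \approx -1.4801 \cdot 10^{-5}$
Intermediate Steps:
$B{\left(s \right)} = 622 s$ ($B{\left(s \right)} = 311 \cdot 2 s = 622 s$)
$\frac{1}{w + B{\left(-136 \right)}} = \frac{1}{17029 + 622 \left(-136\right)} = \frac{1}{17029 - 84592} = \frac{1}{-67563} = - \frac{1}{67563}$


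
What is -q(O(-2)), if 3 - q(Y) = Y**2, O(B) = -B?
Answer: 1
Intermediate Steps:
q(Y) = 3 - Y**2
-q(O(-2)) = -(3 - (-1*(-2))**2) = -(3 - 1*2**2) = -(3 - 1*4) = -(3 - 4) = -1*(-1) = 1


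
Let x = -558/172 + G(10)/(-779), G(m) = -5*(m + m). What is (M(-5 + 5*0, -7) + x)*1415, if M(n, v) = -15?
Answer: -1717316165/66994 ≈ -25634.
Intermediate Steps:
G(m) = -10*m
x = -208741/66994 (x = -558/172 - 10*10/(-779) = -558*1/172 - 100*(-1/779) = -279/86 + 100/779 = -208741/66994 ≈ -3.1158)
(M(-5 + 5*0, -7) + x)*1415 = (-15 - 208741/66994)*1415 = -1213651/66994*1415 = -1717316165/66994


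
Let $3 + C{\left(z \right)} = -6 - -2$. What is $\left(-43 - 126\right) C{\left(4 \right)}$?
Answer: $1183$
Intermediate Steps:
$C{\left(z \right)} = -7$ ($C{\left(z \right)} = -3 - 4 = -7$)
$\left(-43 - 126\right) C{\left(4 \right)} = \left(-43 - 126\right) \left(-7\right) = \left(-169\right) \left(-7\right) = 1183$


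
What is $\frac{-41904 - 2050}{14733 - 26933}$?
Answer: $\frac{21977}{6100} \approx 3.6028$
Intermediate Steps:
$\frac{-41904 - 2050}{14733 - 26933} = - \frac{43954}{-12200} = \left(-43954\right) \left(- \frac{1}{12200}\right) = \frac{21977}{6100}$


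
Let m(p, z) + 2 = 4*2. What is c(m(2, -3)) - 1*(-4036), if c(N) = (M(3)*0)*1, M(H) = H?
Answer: 4036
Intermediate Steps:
m(p, z) = 6 (m(p, z) = -2 + 4*2 = -2 + 8 = 6)
c(N) = 0 (c(N) = (3*0)*1 = 0*1 = 0)
c(m(2, -3)) - 1*(-4036) = 0 - 1*(-4036) = 0 + 4036 = 4036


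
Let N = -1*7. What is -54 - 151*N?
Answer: 1003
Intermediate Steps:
N = -7
-54 - 151*N = -54 - 151*(-7) = -54 + 1057 = 1003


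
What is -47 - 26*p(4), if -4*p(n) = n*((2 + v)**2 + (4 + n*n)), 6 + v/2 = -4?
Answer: 8897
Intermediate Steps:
v = -20 (v = -12 + 2*(-4) = -12 - 8 = -20)
p(n) = -n*(328 + n**2)/4 (p(n) = -n*((2 - 20)**2 + (4 + n*n))/4 = -n*((-18)**2 + (4 + n**2))/4 = -n*(324 + (4 + n**2))/4 = -n*(328 + n**2)/4)
-47 - 26*p(4) = -47 - (-13)*4*(328 + 4**2)/2 = -47 - (-13)*4*(328 + 16)/2 = -47 - (-13)*4*344/2 = -47 - 26*(-344) = -47 + 8944 = 8897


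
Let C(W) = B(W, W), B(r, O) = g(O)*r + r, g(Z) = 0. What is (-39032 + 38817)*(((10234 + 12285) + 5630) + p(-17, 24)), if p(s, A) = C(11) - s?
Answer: -6058055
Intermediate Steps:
B(r, O) = r (B(r, O) = 0*r + r = 0 + r = r)
C(W) = W
p(s, A) = 11 - s
(-39032 + 38817)*(((10234 + 12285) + 5630) + p(-17, 24)) = (-39032 + 38817)*(((10234 + 12285) + 5630) + (11 - 1*(-17))) = -215*((22519 + 5630) + (11 + 17)) = -215*(28149 + 28) = -215*28177 = -6058055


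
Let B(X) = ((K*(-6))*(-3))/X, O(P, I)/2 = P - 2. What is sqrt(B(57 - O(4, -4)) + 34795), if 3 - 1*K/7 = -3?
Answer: sqrt(97779223)/53 ≈ 186.57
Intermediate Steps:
K = 42 (K = 21 - 7*(-3) = 21 + 21 = 42)
O(P, I) = -4 + 2*P (O(P, I) = 2*(P - 2) = 2*(-2 + P) = -4 + 2*P)
B(X) = 756/X (B(X) = ((42*(-6))*(-3))/X = (-252*(-3))/X = 756/X)
sqrt(B(57 - O(4, -4)) + 34795) = sqrt(756/(57 - (-4 + 2*4)) + 34795) = sqrt(756/(57 - (-4 + 8)) + 34795) = sqrt(756/(57 - 1*4) + 34795) = sqrt(756/(57 - 4) + 34795) = sqrt(756/53 + 34795) = sqrt(1844891/53) = sqrt(97779223)/53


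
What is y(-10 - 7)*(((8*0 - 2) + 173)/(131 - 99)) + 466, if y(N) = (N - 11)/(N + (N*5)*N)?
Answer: 253447/544 ≈ 465.90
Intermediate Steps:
y(N) = (-11 + N)/(N + 5*N**2) (y(N) = (-11 + N)/(N + (5*N)*N) = (-11 + N)/(N + 5*N**2))
y(-10 - 7)*(((8*0 - 2) + 173)/(131 - 99)) + 466 = ((-11 + (-10 - 7))/((-10 - 7)*(1 + 5*(-10 - 7))))*(((8*0 - 2) + 173)/(131 - 99)) + 466 = ((-11 - 17)/((-17)*(1 + 5*(-17))))*(((0 - 2) + 173)/32) + 466 = (-1/17*(-28)/(1 - 85))*((-2 + 173)*(1/32)) + 466 = (-1/17*(-28)/(-84))*(171*(1/32)) + 466 = -1/17*(-1/84)*(-28)*(171/32) + 466 = -1/51*171/32 + 466 = -57/544 + 466 = 253447/544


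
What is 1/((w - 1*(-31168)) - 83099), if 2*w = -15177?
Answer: -2/119039 ≈ -1.6801e-5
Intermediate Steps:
w = -15177/2 (w = (½)*(-15177) = -15177/2 ≈ -7588.5)
1/((w - 1*(-31168)) - 83099) = 1/((-15177/2 - 1*(-31168)) - 83099) = 1/((-15177/2 + 31168) - 83099) = 1/(47159/2 - 83099) = 1/(-119039/2) = -2/119039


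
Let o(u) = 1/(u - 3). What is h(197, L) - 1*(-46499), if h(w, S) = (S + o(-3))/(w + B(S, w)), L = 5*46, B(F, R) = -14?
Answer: 51057281/1098 ≈ 46500.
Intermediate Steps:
L = 230
o(u) = 1/(-3 + u)
h(w, S) = (-1/6 + S)/(-14 + w) (h(w, S) = (S + 1/(-3 - 3))/(w - 14) = (S + 1/(-6))/(-14 + w) = (S - 1/6)/(-14 + w) = (-1/6 + S)/(-14 + w))
h(197, L) - 1*(-46499) = (-1/6 + 230)/(-14 + 197) - 1*(-46499) = (1379/6)/183 + 46499 = (1/183)*(1379/6) + 46499 = 1379/1098 + 46499 = 51057281/1098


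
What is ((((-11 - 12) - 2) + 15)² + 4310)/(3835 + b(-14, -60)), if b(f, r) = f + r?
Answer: 4410/3761 ≈ 1.1726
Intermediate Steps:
((((-11 - 12) - 2) + 15)² + 4310)/(3835 + b(-14, -60)) = ((((-11 - 12) - 2) + 15)² + 4310)/(3835 + (-14 - 60)) = (((-23 - 2) + 15)² + 4310)/(3835 - 74) = ((-25 + 15)² + 4310)/3761 = ((-10)² + 4310)*(1/3761) = (100 + 4310)*(1/3761) = 4410*(1/3761) = 4410/3761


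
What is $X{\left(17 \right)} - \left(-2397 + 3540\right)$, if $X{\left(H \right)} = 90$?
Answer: $-1053$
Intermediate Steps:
$X{\left(17 \right)} - \left(-2397 + 3540\right) = 90 - \left(-2397 + 3540\right) = 90 - 1143 = -1053$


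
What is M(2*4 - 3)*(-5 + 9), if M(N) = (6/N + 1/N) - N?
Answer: -72/5 ≈ -14.400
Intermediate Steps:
M(N) = -N + 7/N (M(N) = (6/N + 1/N) - N = 7/N - N = -N + 7/N)
M(2*4 - 3)*(-5 + 9) = (-(2*4 - 3) + 7/(2*4 - 3))*(-5 + 9) = (-(8 - 3) + 7/(8 - 3))*4 = (-1*5 + 7/5)*4 = (-5 + 7*(⅕))*4 = (-5 + 7/5)*4 = -18/5*4 = -72/5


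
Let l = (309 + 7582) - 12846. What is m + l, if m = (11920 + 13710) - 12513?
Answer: 8162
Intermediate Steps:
m = 13117 (m = 25630 - 12513 = 13117)
l = -4955 (l = 7891 - 12846 = -4955)
m + l = 13117 - 4955 = 8162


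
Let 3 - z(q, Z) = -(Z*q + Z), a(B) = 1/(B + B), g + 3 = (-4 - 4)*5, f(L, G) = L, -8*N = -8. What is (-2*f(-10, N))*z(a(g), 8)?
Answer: 9380/43 ≈ 218.14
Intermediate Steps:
N = 1 (N = -⅛*(-8) = 1)
g = -43 (g = -3 + (-4 - 4)*5 = -3 - 8*5 = -3 - 40 = -43)
a(B) = 1/(2*B)
z(q, Z) = 3 + Z + Z*q (z(q, Z) = 3 - (-1)*(Z*q + Z) = 3 - (-1)*(Z + Z*q) = 3 - (-Z - Z*q) = 3 + (Z + Z*q) = 3 + Z + Z*q)
(-2*f(-10, N))*z(a(g), 8) = (-2*(-10))*(3 + 8 + 8*((½)/(-43))) = 20*(3 + 8 + 8*((½)*(-1/43))) = 20*(3 + 8 + 8*(-1/86)) = 20*(3 + 8 - 4/43) = 20*(469/43) = 9380/43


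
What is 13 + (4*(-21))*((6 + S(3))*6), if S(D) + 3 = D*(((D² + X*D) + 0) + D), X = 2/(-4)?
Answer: -17375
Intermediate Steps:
X = -½ (X = 2*(-¼) = -½ ≈ -0.50000)
S(D) = -3 + D*(D² + D/2) (S(D) = -3 + D*(((D² - D/2) + 0) + D) = -3 + D*((D² - D/2) + D) = -3 + D*(D² + D/2))
13 + (4*(-21))*((6 + S(3))*6) = 13 + (4*(-21))*((6 + (-3 + 3³ + (½)*3²))*6) = 13 - 84*(6 + (-3 + 27 + (½)*9))*6 = 13 - 84*(6 + (-3 + 27 + 9/2))*6 = 13 - 84*(6 + 57/2)*6 = 13 - 2898*6 = 13 - 84*207 = 13 - 17388 = -17375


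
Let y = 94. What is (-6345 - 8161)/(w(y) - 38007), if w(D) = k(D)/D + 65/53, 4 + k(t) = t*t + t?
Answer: 36134446/94435843 ≈ 0.38263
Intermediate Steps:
k(t) = -4 + t + t**2 (k(t) = -4 + (t*t + t) = -4 + (t**2 + t) = -4 + (t + t**2) = -4 + t + t**2)
w(D) = 65/53 + (-4 + D + D**2)/D (w(D) = (-4 + D + D**2)/D + 65/53 = 65/53 + (-4 + D + D**2)/D)
(-6345 - 8161)/(w(y) - 38007) = (-6345 - 8161)/((118/53 + 94 - 4/94) - 38007) = -14506/((118/53 + 94 - 4*1/94) - 38007) = -14506/((118/53 + 94 - 2/47) - 38007) = -14506/(239594/2491 - 38007) = -14506/(-94435843/2491) = -14506*(-2491/94435843) = 36134446/94435843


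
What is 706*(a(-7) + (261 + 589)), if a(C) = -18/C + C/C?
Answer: 4218350/7 ≈ 6.0262e+5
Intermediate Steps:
a(C) = 1 - 18/C (a(C) = -18/C + 1 = 1 - 18/C)
706*(a(-7) + (261 + 589)) = 706*((-18 - 7)/(-7) + (261 + 589)) = 706*(-⅐*(-25) + 850) = 706*(25/7 + 850) = 706*(5975/7) = 4218350/7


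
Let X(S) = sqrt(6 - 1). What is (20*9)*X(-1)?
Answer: 180*sqrt(5) ≈ 402.49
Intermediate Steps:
X(S) = sqrt(5)
(20*9)*X(-1) = (20*9)*sqrt(5) = 180*sqrt(5)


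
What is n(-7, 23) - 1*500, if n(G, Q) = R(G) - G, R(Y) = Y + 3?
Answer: -497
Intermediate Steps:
R(Y) = 3 + Y
n(G, Q) = 3 (n(G, Q) = (3 + G) - G = 3)
n(-7, 23) - 1*500 = 3 - 1*500 = 3 - 500 = -497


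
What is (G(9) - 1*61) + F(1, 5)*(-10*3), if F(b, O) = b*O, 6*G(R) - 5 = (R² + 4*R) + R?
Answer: -1135/6 ≈ -189.17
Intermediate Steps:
G(R) = ⅚ + R²/6 + 5*R/6 (G(R) = ⅚ + ((R² + 4*R) + R)/6 = ⅚ + (R² + 5*R)/6 = ⅚ + (R²/6 + 5*R/6) = ⅚ + R²/6 + 5*R/6)
F(b, O) = O*b
(G(9) - 1*61) + F(1, 5)*(-10*3) = ((⅚ + (⅙)*9² + (⅚)*9) - 1*61) + (5*1)*(-10*3) = ((⅚ + (⅙)*81 + 15/2) - 61) + 5*(-30) = ((⅚ + 27/2 + 15/2) - 61) - 150 = (131/6 - 61) - 150 = -235/6 - 150 = -1135/6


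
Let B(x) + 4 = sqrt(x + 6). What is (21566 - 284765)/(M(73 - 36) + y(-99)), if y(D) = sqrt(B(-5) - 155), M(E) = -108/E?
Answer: 525871602/113983 + 360319431*I*sqrt(158)/227966 ≈ 4613.6 + 19868.0*I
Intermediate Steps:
B(x) = -4 + sqrt(6 + x) (B(x) = -4 + sqrt(x + 6) = -4 + sqrt(6 + x))
y(D) = I*sqrt(158) (y(D) = sqrt((-4 + sqrt(6 - 5)) - 155) = sqrt((-4 + sqrt(1)) - 155) = sqrt((-4 + 1) - 155) = sqrt(-3 - 155) = sqrt(-158) = I*sqrt(158))
(21566 - 284765)/(M(73 - 36) + y(-99)) = (21566 - 284765)/(-108/(73 - 36) + I*sqrt(158)) = -263199/(-108/37 + I*sqrt(158))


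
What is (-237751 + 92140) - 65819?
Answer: -211430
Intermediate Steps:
(-237751 + 92140) - 65819 = -145611 - 65819 = -211430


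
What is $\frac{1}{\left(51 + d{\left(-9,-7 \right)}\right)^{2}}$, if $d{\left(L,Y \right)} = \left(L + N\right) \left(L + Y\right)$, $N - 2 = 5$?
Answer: $\frac{1}{6889} \approx 0.00014516$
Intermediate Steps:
$N = 7$ ($N = 2 + 5 = 7$)
$d{\left(L,Y \right)} = \left(7 + L\right) \left(L + Y\right)$ ($d{\left(L,Y \right)} = \left(L + 7\right) \left(L + Y\right) = \left(7 + L\right) \left(L + Y\right)$)
$\frac{1}{\left(51 + d{\left(-9,-7 \right)}\right)^{2}} = \frac{1}{\left(51 + \left(\left(-9\right)^{2} + 7 \left(-9\right) + 7 \left(-7\right) - -63\right)\right)^{2}} = \frac{1}{\left(51 + \left(81 - 63 - 49 + 63\right)\right)^{2}} = \frac{1}{\left(51 + 32\right)^{2}} = \frac{1}{83^{2}} = \frac{1}{6889}$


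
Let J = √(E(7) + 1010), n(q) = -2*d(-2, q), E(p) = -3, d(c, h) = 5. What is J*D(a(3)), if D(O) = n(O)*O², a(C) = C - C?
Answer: 0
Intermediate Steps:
a(C) = 0
n(q) = -10 (n(q) = -2*5 = -10)
D(O) = -10*O²
J = √1007 (J = √(-3 + 1010) = √1007 ≈ 31.733)
J*D(a(3)) = √1007*(-10*0²) = √1007*(-10*0) = √1007*0 = 0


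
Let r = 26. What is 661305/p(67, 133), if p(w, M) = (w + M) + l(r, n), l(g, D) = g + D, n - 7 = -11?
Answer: 220435/74 ≈ 2978.9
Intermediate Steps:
n = -4 (n = 7 - 11 = -4)
l(g, D) = D + g
p(w, M) = 22 + M + w (p(w, M) = (w + M) + (-4 + 26) = (M + w) + 22 = 22 + M + w)
661305/p(67, 133) = 661305/(22 + 133 + 67) = 661305/222 = 661305*(1/222) = 220435/74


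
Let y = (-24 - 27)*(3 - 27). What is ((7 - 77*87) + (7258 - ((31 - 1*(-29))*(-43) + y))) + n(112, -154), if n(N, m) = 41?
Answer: 1963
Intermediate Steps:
y = 1224 (y = -51*(-24) = 1224)
((7 - 77*87) + (7258 - ((31 - 1*(-29))*(-43) + y))) + n(112, -154) = ((7 - 77*87) + (7258 - ((31 - 1*(-29))*(-43) + 1224))) + 41 = ((7 - 6699) + (7258 - ((31 + 29)*(-43) + 1224))) + 41 = (-6692 + (7258 - (60*(-43) + 1224))) + 41 = (-6692 + (7258 - (-2580 + 1224))) + 41 = (-6692 + (7258 - 1*(-1356))) + 41 = (-6692 + (7258 + 1356)) + 41 = (-6692 + 8614) + 41 = 1922 + 41 = 1963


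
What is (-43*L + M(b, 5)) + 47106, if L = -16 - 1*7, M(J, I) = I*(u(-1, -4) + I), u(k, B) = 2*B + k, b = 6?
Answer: 48075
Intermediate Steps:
u(k, B) = k + 2*B
M(J, I) = I*(-9 + I) (M(J, I) = I*((-1 + 2*(-4)) + I) = I*((-1 - 8) + I) = I*(-9 + I))
L = -23 (L = -16 - 7 = -23)
(-43*L + M(b, 5)) + 47106 = (-43*(-23) + 5*(-9 + 5)) + 47106 = (-43*(-23) + 5*(-4)) + 47106 = (989 - 20) + 47106 = 969 + 47106 = 48075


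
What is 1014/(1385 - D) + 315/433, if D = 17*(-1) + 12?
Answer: 438456/300935 ≈ 1.4570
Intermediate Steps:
D = -5 (D = -17 + 12 = -5)
1014/(1385 - D) + 315/433 = 1014/(1385 - 1*(-5)) + 315/433 = 1014/(1385 + 5) + 315*(1/433) = 1014/1390 + 315/433 = 1014*(1/1390) + 315/433 = 507/695 + 315/433 = 438456/300935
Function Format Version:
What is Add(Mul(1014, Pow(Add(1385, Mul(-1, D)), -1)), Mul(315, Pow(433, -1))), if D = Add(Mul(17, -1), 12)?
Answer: Rational(438456, 300935) ≈ 1.4570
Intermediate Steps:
D = -5 (D = Add(-17, 12) = -5)
Add(Mul(1014, Pow(Add(1385, Mul(-1, D)), -1)), Mul(315, Pow(433, -1))) = Add(Mul(1014, Pow(Add(1385, Mul(-1, -5)), -1)), Mul(315, Pow(433, -1))) = Add(Mul(1014, Pow(Add(1385, 5), -1)), Mul(315, Rational(1, 433))) = Add(Mul(1014, Pow(1390, -1)), Rational(315, 433)) = Add(Mul(1014, Rational(1, 1390)), Rational(315, 433)) = Add(Rational(507, 695), Rational(315, 433)) = Rational(438456, 300935)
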